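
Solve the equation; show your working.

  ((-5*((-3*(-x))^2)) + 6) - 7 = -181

Step 1. [((-5*((-3*(-x))^2)) + 6) - 7 = -181] 7 comes off first (add 7). So sub: (-5*((-3*(-x))^2)) + 6 = -174.
Step 2. [(-5*((-3*(-x))^2)) + 6 = -174] +6 is outermost — subtract 6 both sides ⇒ sub: -5*((-3*(-x))^2) = -180.
Step 3. [-5*((-3*(-x))^2) = -180] divide by the outer -5. So div: (-3*(-x))^2 = 36.
Step 4. [(-3*(-x))^2 = 36] √ both sides: 36 ≥ 0 gives two branches, so sqrt: -3*(-x) = 6 or -6.
Step 5. [-3*(-x) = 6 or -6] -3·(inner) — divide through by -3 ⇒ div: -x = -2 or 2.
Step 6. [-x = -2 or 2] leading − — multiply by −1 ⇒ neg: x = 2 or -2.

Answer: x ∈ {-2, 2}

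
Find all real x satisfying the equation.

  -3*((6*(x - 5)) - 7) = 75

Step 1. [-3*((6*(x - 5)) - 7) = 75] divide by the outer -3. So div: (6*(x - 5)) - 7 = -25.
Step 2. [(6*(x - 5)) - 7 = -25] the outer -7 inverts by adding 7 ⇒ sub: 6*(x - 5) = -18.
Step 3. [6*(x - 5) = -18] 6·(inner) — divide through by 6 ⇒ div: x - 5 = -3.
Step 4. [x - 5 = -3] 5 comes off first (add 5). So sub: x = 2.

Answer: x ∈ {2}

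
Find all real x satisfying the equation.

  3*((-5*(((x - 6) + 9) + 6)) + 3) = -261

Step 1. [3*((-5*(((x - 6) + 9) + 6)) + 3) = -261] divide by the outer 3 ⇒ div: (-5*(((x - 6) + 9) + 6)) + 3 = -87.
Step 2. [(-5*(((x - 6) + 9) + 6)) + 3 = -87] 3 comes off first (subtract 3) ⇒ sub: -5*(((x - 6) + 9) + 6) = -90.
Step 3. [-5*(((x - 6) + 9) + 6) = -90] LHS = -5·(…); ÷-5 both sides ⇒ div: ((x - 6) + 9) + 6 = 18.
Step 4. [((x - 6) + 9) + 6 = 18] peel the +6: subtract 6 from each side. So sub: (x - 6) + 9 = 12.
Step 5. [(x - 6) + 9 = 12] peel the +9: subtract 9 from each side, so sub: x - 6 = 3.
Step 6. [x - 6 = 3] add 6: x sits inside (… - 6). So sub: x = 9.

Answer: x ∈ {9}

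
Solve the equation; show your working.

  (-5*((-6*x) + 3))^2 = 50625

Step 1. [(-5*((-6*x) + 3))^2 = 50625] LHS squared, RHS 50625 ≥ 0: apply √ (±), so sqrt: -5*((-6*x) + 3) = 225 or -225.
Step 2. [-5*((-6*x) + 3) = 225 or -225] LHS = -5·(…); ÷-5 both sides. So div: (-6*x) + 3 = -45 or 45.
Step 3. [(-6*x) + 3 = -45 or 45] peel the +3: subtract 3 from each side ⇒ sub: -6*x = -48 or 42.
Step 4. [-6*x = -48 or 42] -6 out front; divide by -6. So div: x = 8 or -7.

Answer: x ∈ {-7, 8}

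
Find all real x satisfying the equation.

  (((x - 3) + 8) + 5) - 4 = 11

Step 1. [(((x - 3) + 8) + 5) - 4 = 11] peel the -4: add 4 from each side ⇒ sub: ((x - 3) + 8) + 5 = 15.
Step 2. [((x - 3) + 8) + 5 = 15] 5 comes off first (subtract 5) ⇒ sub: (x - 3) + 8 = 10.
Step 3. [(x - 3) + 8 = 10] subtract 8: x sits inside (… + 8), so sub: x - 3 = 2.
Step 4. [x - 3 = 2] add 3: x sits inside (… - 3). So sub: x = 5.

Answer: x ∈ {5}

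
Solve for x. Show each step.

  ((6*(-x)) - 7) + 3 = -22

Step 1. [((6*(-x)) - 7) + 3 = -22] 3 comes off first (subtract 3). So sub: (6*(-x)) - 7 = -25.
Step 2. [(6*(-x)) - 7 = -25] the outer -7 inverts by adding 7. So sub: 6*(-x) = -18.
Step 3. [6*(-x) = -18] leading coefficient 6: divide by 6 ⇒ div: -x = -3.
Step 4. [-x = -3] leading − — multiply by −1. So neg: x = 3.

Answer: x ∈ {3}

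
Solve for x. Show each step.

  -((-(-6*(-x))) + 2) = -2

Step 1. [-((-(-6*(-x))) + 2) = -2] LHS negated; negate both sides, so neg: (-(-6*(-x))) + 2 = 2.
Step 2. [(-(-6*(-x))) + 2 = 2] +2 is outermost — subtract 2 both sides. So sub: -(-6*(-x)) = 0.
Step 3. [-(-6*(-x)) = 0] LHS negated; negate both sides ⇒ neg: -6*(-x) = 0.
Step 4. [-6*(-x) = 0] LHS = -6·(…); ÷-6 both sides. So div: -x = 0.
Step 5. [-x = 0] leading − — multiply by −1. So neg: x = 0.

Answer: x ∈ {0}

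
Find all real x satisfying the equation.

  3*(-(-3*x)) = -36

Step 1. [3*(-(-3*x)) = -36] 3 out front; divide by 3 ⇒ div: -(-3*x) = -12.
Step 2. [-(-3*x) = -12] LHS negated; negate both sides. So neg: -3*x = 12.
Step 3. [-3*x = 12] divide by the outer -3 ⇒ div: x = -4.

Answer: x ∈ {-4}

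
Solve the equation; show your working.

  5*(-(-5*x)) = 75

Step 1. [5*(-(-5*x)) = 75] 5 out front; divide by 5, so div: -(-5*x) = 15.
Step 2. [-(-5*x) = 15] LHS negated; negate both sides, so neg: -5*x = -15.
Step 3. [-5*x = -15] LHS = -5·(…); ÷-5 both sides ⇒ div: x = 3.

Answer: x ∈ {3}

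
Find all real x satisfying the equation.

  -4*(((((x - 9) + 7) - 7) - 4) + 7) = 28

Step 1. [-4*(((((x - 9) + 7) - 7) - 4) + 7) = 28] -4·(inner) — divide through by -4, so div: ((((x - 9) + 7) - 7) - 4) + 7 = -7.
Step 2. [((((x - 9) + 7) - 7) - 4) + 7 = -7] the outer +7 inverts by subtracting 7. So sub: (((x - 9) + 7) - 7) - 4 = -14.
Step 3. [(((x - 9) + 7) - 7) - 4 = -14] peel the -4: add 4 from each side. So sub: ((x - 9) + 7) - 7 = -10.
Step 4. [((x - 9) + 7) - 7 = -10] 7 comes off first (add 7), so sub: (x - 9) + 7 = -3.
Step 5. [(x - 9) + 7 = -3] peel the +7: subtract 7 from each side. So sub: x - 9 = -10.
Step 6. [x - 9 = -10] peel the -9: add 9 from each side. So sub: x = -1.

Answer: x ∈ {-1}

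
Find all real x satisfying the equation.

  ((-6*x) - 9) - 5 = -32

Step 1. [((-6*x) - 9) - 5 = -32] -5 is outermost — add 5 both sides, so sub: (-6*x) - 9 = -27.
Step 2. [(-6*x) - 9 = -27] -9 is outermost — add 9 both sides. So sub: -6*x = -18.
Step 3. [-6*x = -18] leading coefficient -6: divide by -6. So div: x = 3.

Answer: x ∈ {3}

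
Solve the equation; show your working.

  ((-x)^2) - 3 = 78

Step 1. [((-x)^2) - 3 = 78] peel the -3: add 3 from each side, so sub: (-x)^2 = 81.
Step 2. [(-x)^2 = 81] 81 ≥ 0, LHS is (·)² — take ±√. So sqrt: -x = 9 or -9.
Step 3. [-x = 9 or -9] leading − — multiply by −1, so neg: x = -9 or 9.

Answer: x ∈ {-9, 9}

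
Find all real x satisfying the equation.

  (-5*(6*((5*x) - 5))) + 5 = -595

Step 1. [(-5*(6*((5*x) - 5))) + 5 = -595] peel the +5: subtract 5 from each side, so sub: -5*(6*((5*x) - 5)) = -600.
Step 2. [-5*(6*((5*x) - 5)) = -600] leading coefficient -5: divide by -5, so div: 6*((5*x) - 5) = 120.
Step 3. [6*((5*x) - 5) = 120] leading coefficient 6: divide by 6. So div: (5*x) - 5 = 20.
Step 4. [(5*x) - 5 = 20] 5 divides every term; factor it out. So factor: x - 1 = 4.
Step 5. [x - 1 = 4] add 1: x sits inside (… - 1), so sub: x = 5.

Answer: x ∈ {5}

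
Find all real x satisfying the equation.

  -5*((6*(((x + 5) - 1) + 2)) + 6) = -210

Step 1. [-5*((6*(((x + 5) - 1) + 2)) + 6) = -210] -5 out front; divide by -5. So div: (6*(((x + 5) - 1) + 2)) + 6 = 42.
Step 2. [(6*(((x + 5) - 1) + 2)) + 6 = 42] subtract 6: x sits inside (… + 6), so sub: 6*(((x + 5) - 1) + 2) = 36.
Step 3. [6*(((x + 5) - 1) + 2) = 36] 6·(inner) — divide through by 6 ⇒ div: ((x + 5) - 1) + 2 = 6.
Step 4. [((x + 5) - 1) + 2 = 6] peel the +2: subtract 2 from each side, so sub: (x + 5) - 1 = 4.
Step 5. [(x + 5) - 1 = 4] 1 comes off first (add 1) ⇒ sub: x + 5 = 5.
Step 6. [x + 5 = 5] 5 comes off first (subtract 5). So sub: x = 0.

Answer: x ∈ {0}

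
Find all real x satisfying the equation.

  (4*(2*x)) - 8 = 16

Step 1. [(4*(2*x)) - 8 = 16] add 8: x sits inside (… - 8), so sub: 4*(2*x) = 24.
Step 2. [4*(2*x) = 24] 4·(inner) — divide through by 4. So div: 2*x = 6.
Step 3. [2*x = 6] 2 out front; divide by 2. So div: x = 3.

Answer: x ∈ {3}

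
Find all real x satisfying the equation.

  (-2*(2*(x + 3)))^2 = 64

Step 1. [(-2*(2*(x + 3)))^2 = 64] √ both sides: 64 ≥ 0 gives two branches ⇒ sqrt: -2*(2*(x + 3)) = 8 or -8.
Step 2. [-2*(2*(x + 3)) = 8 or -8] leading coefficient -2: divide by -2, so div: 2*(x + 3) = -4 or 4.
Step 3. [2*(x + 3) = -4 or 4] LHS = 2·(…); ÷2 both sides, so div: x + 3 = -2 or 2.
Step 4. [x + 3 = -2 or 2] peel the +3: subtract 3 from each side, so sub: x = -5 or -1.

Answer: x ∈ {-5, -1}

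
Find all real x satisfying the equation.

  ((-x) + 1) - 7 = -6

Step 1. [((-x) + 1) - 7 = -6] 7 comes off first (add 7). So sub: (-x) + 1 = 1.
Step 2. [(-x) + 1 = 1] peel the +1: subtract 1 from each side. So sub: -x = 0.
Step 3. [-x = 0] leading − — multiply by −1, so neg: x = 0.

Answer: x ∈ {0}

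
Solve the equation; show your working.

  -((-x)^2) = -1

Step 1. [-((-x)^2) = -1] LHS negated; negate both sides ⇒ neg: (-x)^2 = 1.
Step 2. [(-x)^2 = 1] LHS squared, RHS 1 ≥ 0: apply √ (±). So sqrt: -x = 1 or -1.
Step 3. [-x = 1 or -1] flip signs both sides, so neg: x = -1 or 1.

Answer: x ∈ {-1, 1}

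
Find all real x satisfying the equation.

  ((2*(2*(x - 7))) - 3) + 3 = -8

Step 1. [((2*(2*(x - 7))) - 3) + 3 = -8] +3 is outermost — subtract 3 both sides ⇒ sub: (2*(2*(x - 7))) - 3 = -11.
Step 2. [(2*(2*(x - 7))) - 3 = -11] add 3: x sits inside (… - 3). So sub: 2*(2*(x - 7)) = -8.
Step 3. [2*(2*(x - 7)) = -8] 2 out front; divide by 2. So div: 2*(x - 7) = -4.
Step 4. [2*(x - 7) = -4] 2·(inner) — divide through by 2 ⇒ div: x - 7 = -2.
Step 5. [x - 7 = -2] peel the -7: add 7 from each side ⇒ sub: x = 5.

Answer: x ∈ {5}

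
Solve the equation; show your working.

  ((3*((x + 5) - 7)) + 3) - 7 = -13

Step 1. [((3*((x + 5) - 7)) + 3) - 7 = -13] 7 comes off first (add 7). So sub: (3*((x + 5) - 7)) + 3 = -6.
Step 2. [(3*((x + 5) - 7)) + 3 = -6] +3 is outermost — subtract 3 both sides. So sub: 3*((x + 5) - 7) = -9.
Step 3. [3*((x + 5) - 7) = -9] 3·(inner) — divide through by 3. So div: (x + 5) - 7 = -3.
Step 4. [(x + 5) - 7 = -3] 7 comes off first (add 7) ⇒ sub: x + 5 = 4.
Step 5. [x + 5 = 4] the outer +5 inverts by subtracting 5. So sub: x = -1.

Answer: x ∈ {-1}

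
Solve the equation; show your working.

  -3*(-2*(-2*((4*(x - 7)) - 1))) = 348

Step 1. [-3*(-2*(-2*((4*(x - 7)) - 1))) = 348] LHS = -3·(…); ÷-3 both sides ⇒ div: -2*(-2*((4*(x - 7)) - 1)) = -116.
Step 2. [-2*(-2*((4*(x - 7)) - 1)) = -116] divide by the outer -2 ⇒ div: -2*((4*(x - 7)) - 1) = 58.
Step 3. [-2*((4*(x - 7)) - 1) = 58] divide by the outer -2 ⇒ div: (4*(x - 7)) - 1 = -29.
Step 4. [(4*(x - 7)) - 1 = -29] the outer -1 inverts by adding 1, so sub: 4*(x - 7) = -28.
Step 5. [4*(x - 7) = -28] 4·(inner) — divide through by 4. So div: x - 7 = -7.
Step 6. [x - 7 = -7] add 7: x sits inside (… - 7). So sub: x = 0.

Answer: x ∈ {0}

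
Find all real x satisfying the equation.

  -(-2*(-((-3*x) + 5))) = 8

Step 1. [-(-2*(-((-3*x) + 5))) = 8] flip signs both sides, so neg: -2*(-((-3*x) + 5)) = -8.
Step 2. [-2*(-((-3*x) + 5)) = -8] leading coefficient -2: divide by -2, so div: -((-3*x) + 5) = 4.
Step 3. [-((-3*x) + 5) = 4] leading − — multiply by −1 ⇒ neg: (-3*x) + 5 = -4.
Step 4. [(-3*x) + 5 = -4] the outer +5 inverts by subtracting 5 ⇒ sub: -3*x = -9.
Step 5. [-3*x = -9] divide by the outer -3, so div: x = 3.

Answer: x ∈ {3}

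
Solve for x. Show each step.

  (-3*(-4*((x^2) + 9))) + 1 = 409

Step 1. [(-3*(-4*((x^2) + 9))) + 1 = 409] +1 is outermost — subtract 1 both sides ⇒ sub: -3*(-4*((x^2) + 9)) = 408.
Step 2. [-3*(-4*((x^2) + 9)) = 408] -3 out front; divide by -3, so div: -4*((x^2) + 9) = -136.
Step 3. [-4*((x^2) + 9) = -136] divide by the outer -4. So div: (x^2) + 9 = 34.
Step 4. [(x^2) + 9 = 34] 9 comes off first (subtract 9) ⇒ sub: x^2 = 25.
Step 5. [x^2 = 25] √ both sides: 25 ≥ 0 gives two branches ⇒ sqrt: x = 5 or -5.

Answer: x ∈ {-5, 5}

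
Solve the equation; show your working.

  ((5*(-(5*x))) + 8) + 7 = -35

Step 1. [((5*(-(5*x))) + 8) + 7 = -35] the outer +7 inverts by subtracting 7. So sub: (5*(-(5*x))) + 8 = -42.
Step 2. [(5*(-(5*x))) + 8 = -42] +8 is outermost — subtract 8 both sides ⇒ sub: 5*(-(5*x)) = -50.
Step 3. [5*(-(5*x)) = -50] divide by the outer 5, so div: -(5*x) = -10.
Step 4. [-(5*x) = -10] flip signs both sides. So neg: 5*x = 10.
Step 5. [5*x = 10] 5·(inner) — divide through by 5 ⇒ div: x = 2.

Answer: x ∈ {2}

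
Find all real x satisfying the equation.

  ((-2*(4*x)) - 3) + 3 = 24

Step 1. [((-2*(4*x)) - 3) + 3 = 24] peel the +3: subtract 3 from each side. So sub: (-2*(4*x)) - 3 = 21.
Step 2. [(-2*(4*x)) - 3 = 21] -3 is outermost — add 3 both sides ⇒ sub: -2*(4*x) = 24.
Step 3. [-2*(4*x) = 24] -2·(inner) — divide through by -2 ⇒ div: 4*x = -12.
Step 4. [4*x = -12] leading coefficient 4: divide by 4, so div: x = -3.

Answer: x ∈ {-3}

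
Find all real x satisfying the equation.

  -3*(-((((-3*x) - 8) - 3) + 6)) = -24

Step 1. [-3*(-((((-3*x) - 8) - 3) + 6)) = -24] LHS = -3·(…); ÷-3 both sides ⇒ div: -((((-3*x) - 8) - 3) + 6) = 8.
Step 2. [-((((-3*x) - 8) - 3) + 6) = 8] flip signs both sides ⇒ neg: (((-3*x) - 8) - 3) + 6 = -8.
Step 3. [(((-3*x) - 8) - 3) + 6 = -8] the outer +6 inverts by subtracting 6, so sub: ((-3*x) - 8) - 3 = -14.
Step 4. [((-3*x) - 8) - 3 = -14] peel the -3: add 3 from each side ⇒ sub: (-3*x) - 8 = -11.
Step 5. [(-3*x) - 8 = -11] add 8: x sits inside (… - 8), so sub: -3*x = -3.
Step 6. [-3*x = -3] LHS = -3·(…); ÷-3 both sides ⇒ div: x = 1.

Answer: x ∈ {1}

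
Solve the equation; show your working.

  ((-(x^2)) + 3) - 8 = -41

Step 1. [((-(x^2)) + 3) - 8 = -41] peel the -8: add 8 from each side ⇒ sub: (-(x^2)) + 3 = -33.
Step 2. [(-(x^2)) + 3 = -33] +3 is outermost — subtract 3 both sides ⇒ sub: -(x^2) = -36.
Step 3. [-(x^2) = -36] flip signs both sides, so neg: x^2 = 36.
Step 4. [x^2 = 36] 36 ≥ 0, LHS is (·)² — take ±√ ⇒ sqrt: x = 6 or -6.

Answer: x ∈ {-6, 6}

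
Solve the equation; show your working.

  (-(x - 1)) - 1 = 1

Step 1. [(-(x - 1)) - 1 = 1] peel the -1: add 1 from each side ⇒ sub: -(x - 1) = 2.
Step 2. [-(x - 1) = 2] leading − — multiply by −1 ⇒ neg: x - 1 = -2.
Step 3. [x - 1 = -2] peel the -1: add 1 from each side. So sub: x = -1.

Answer: x ∈ {-1}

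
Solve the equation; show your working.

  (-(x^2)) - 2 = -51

Step 1. [(-(x^2)) - 2 = -51] 2 comes off first (add 2). So sub: -(x^2) = -49.
Step 2. [-(x^2) = -49] leading − — multiply by −1, so neg: x^2 = 49.
Step 3. [x^2 = 49] LHS squared, RHS 49 ≥ 0: apply √ (±). So sqrt: x = 7 or -7.

Answer: x ∈ {-7, 7}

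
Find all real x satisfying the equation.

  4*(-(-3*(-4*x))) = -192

Step 1. [4*(-(-3*(-4*x))) = -192] 4 out front; divide by 4. So div: -(-3*(-4*x)) = -48.
Step 2. [-(-3*(-4*x)) = -48] LHS negated; negate both sides. So neg: -3*(-4*x) = 48.
Step 3. [-3*(-4*x) = 48] -3 out front; divide by -3. So div: -4*x = -16.
Step 4. [-4*x = -16] -4·(inner) — divide through by -4 ⇒ div: x = 4.

Answer: x ∈ {4}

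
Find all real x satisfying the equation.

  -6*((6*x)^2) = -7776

Step 1. [-6*((6*x)^2) = -7776] -6·(inner) — divide through by -6. So div: (6*x)^2 = 1296.
Step 2. [(6*x)^2 = 1296] LHS squared, RHS 1296 ≥ 0: apply √ (±), so sqrt: 6*x = 36 or -36.
Step 3. [6*x = 36 or -36] leading coefficient 6: divide by 6. So div: x = 6 or -6.

Answer: x ∈ {-6, 6}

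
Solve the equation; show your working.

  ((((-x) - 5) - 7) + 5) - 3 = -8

Step 1. [((((-x) - 5) - 7) + 5) - 3 = -8] add 3: x sits inside (… - 3), so sub: (((-x) - 5) - 7) + 5 = -5.
Step 2. [(((-x) - 5) - 7) + 5 = -5] subtract 5: x sits inside (… + 5) ⇒ sub: ((-x) - 5) - 7 = -10.
Step 3. [((-x) - 5) - 7 = -10] 7 comes off first (add 7) ⇒ sub: (-x) - 5 = -3.
Step 4. [(-x) - 5 = -3] the outer -5 inverts by adding 5. So sub: -x = 2.
Step 5. [-x = 2] LHS negated; negate both sides. So neg: x = -2.

Answer: x ∈ {-2}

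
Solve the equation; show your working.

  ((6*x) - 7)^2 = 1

Step 1. [((6*x) - 7)^2 = 1] 1 ≥ 0, LHS is (·)² — take ±√. So sqrt: (6*x) - 7 = 1 or -1.
Step 2. [(6*x) - 7 = 1 or -1] add 7: x sits inside (… - 7), so sub: 6*x = 8 or 6.
Step 3. [6*x = 8 or 6] divide by the outer 6, so div: x = 4/3 or 1.

Answer: x ∈ {1, 4/3}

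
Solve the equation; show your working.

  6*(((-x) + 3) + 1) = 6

Step 1. [6*(((-x) + 3) + 1) = 6] divide by the outer 6 ⇒ div: ((-x) + 3) + 1 = 1.
Step 2. [((-x) + 3) + 1 = 1] the outer +1 inverts by subtracting 1, so sub: (-x) + 3 = 0.
Step 3. [(-x) + 3 = 0] peel the +3: subtract 3 from each side. So sub: -x = -3.
Step 4. [-x = -3] leading − — multiply by −1 ⇒ neg: x = 3.

Answer: x ∈ {3}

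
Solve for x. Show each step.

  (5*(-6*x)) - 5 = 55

Step 1. [(5*(-6*x)) - 5 = 55] -5 is outermost — add 5 both sides, so sub: 5*(-6*x) = 60.
Step 2. [5*(-6*x) = 60] LHS = 5·(…); ÷5 both sides. So div: -6*x = 12.
Step 3. [-6*x = 12] LHS = -6·(…); ÷-6 both sides. So div: x = -2.

Answer: x ∈ {-2}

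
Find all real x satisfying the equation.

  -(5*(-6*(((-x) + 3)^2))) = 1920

Step 1. [-(5*(-6*(((-x) + 3)^2))) = 1920] leading − — multiply by −1. So neg: 5*(-6*(((-x) + 3)^2)) = -1920.
Step 2. [5*(-6*(((-x) + 3)^2)) = -1920] 5 out front; divide by 5, so div: -6*(((-x) + 3)^2) = -384.
Step 3. [-6*(((-x) + 3)^2) = -384] divide by the outer -6, so div: ((-x) + 3)^2 = 64.
Step 4. [((-x) + 3)^2 = 64] 64 ≥ 0, LHS is (·)² — take ±√ ⇒ sqrt: (-x) + 3 = 8 or -8.
Step 5. [(-x) + 3 = 8 or -8] the outer +3 inverts by subtracting 3, so sub: -x = 5 or -11.
Step 6. [-x = 5 or -11] LHS negated; negate both sides. So neg: x = -5 or 11.

Answer: x ∈ {-5, 11}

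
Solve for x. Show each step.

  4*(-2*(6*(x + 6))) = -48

Step 1. [4*(-2*(6*(x + 6))) = -48] LHS = 4·(…); ÷4 both sides ⇒ div: -2*(6*(x + 6)) = -12.
Step 2. [-2*(6*(x + 6)) = -12] LHS = -2·(…); ÷-2 both sides, so div: 6*(x + 6) = 6.
Step 3. [6*(x + 6) = 6] LHS = 6·(…); ÷6 both sides, so div: x + 6 = 1.
Step 4. [x + 6 = 1] subtract 6: x sits inside (… + 6), so sub: x = -5.

Answer: x ∈ {-5}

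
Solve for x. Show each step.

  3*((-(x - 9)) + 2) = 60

Step 1. [3*((-(x - 9)) + 2) = 60] LHS = 3·(…); ÷3 both sides. So div: (-(x - 9)) + 2 = 20.
Step 2. [(-(x - 9)) + 2 = 20] subtract 2: x sits inside (… + 2). So sub: -(x - 9) = 18.
Step 3. [-(x - 9) = 18] LHS negated; negate both sides. So neg: x - 9 = -18.
Step 4. [x - 9 = -18] 9 comes off first (add 9), so sub: x = -9.

Answer: x ∈ {-9}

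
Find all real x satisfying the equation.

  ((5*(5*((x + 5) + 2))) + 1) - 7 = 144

Step 1. [((5*(5*((x + 5) + 2))) + 1) - 7 = 144] -7 is outermost — add 7 both sides ⇒ sub: (5*(5*((x + 5) + 2))) + 1 = 151.
Step 2. [(5*(5*((x + 5) + 2))) + 1 = 151] 1 comes off first (subtract 1), so sub: 5*(5*((x + 5) + 2)) = 150.
Step 3. [5*(5*((x + 5) + 2)) = 150] divide by the outer 5 ⇒ div: 5*((x + 5) + 2) = 30.
Step 4. [5*((x + 5) + 2) = 30] LHS = 5·(…); ÷5 both sides. So div: (x + 5) + 2 = 6.
Step 5. [(x + 5) + 2 = 6] subtract 2: x sits inside (… + 2). So sub: x + 5 = 4.
Step 6. [x + 5 = 4] the outer +5 inverts by subtracting 5. So sub: x = -1.

Answer: x ∈ {-1}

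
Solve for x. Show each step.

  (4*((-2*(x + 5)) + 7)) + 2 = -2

Step 1. [(4*((-2*(x + 5)) + 7)) + 2 = -2] +2 is outermost — subtract 2 both sides. So sub: 4*((-2*(x + 5)) + 7) = -4.
Step 2. [4*((-2*(x + 5)) + 7) = -4] LHS = 4·(…); ÷4 both sides ⇒ div: (-2*(x + 5)) + 7 = -1.
Step 3. [(-2*(x + 5)) + 7 = -1] subtract 7: x sits inside (… + 7) ⇒ sub: -2*(x + 5) = -8.
Step 4. [-2*(x + 5) = -8] -2·(inner) — divide through by -2 ⇒ div: x + 5 = 4.
Step 5. [x + 5 = 4] the outer +5 inverts by subtracting 5 ⇒ sub: x = -1.

Answer: x ∈ {-1}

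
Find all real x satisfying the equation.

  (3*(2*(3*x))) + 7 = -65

Step 1. [(3*(2*(3*x))) + 7 = -65] 7 comes off first (subtract 7), so sub: 3*(2*(3*x)) = -72.
Step 2. [3*(2*(3*x)) = -72] LHS = 3·(…); ÷3 both sides. So div: 2*(3*x) = -24.
Step 3. [2*(3*x) = -24] divide by the outer 2, so div: 3*x = -12.
Step 4. [3*x = -12] LHS = 3·(…); ÷3 both sides. So div: x = -4.

Answer: x ∈ {-4}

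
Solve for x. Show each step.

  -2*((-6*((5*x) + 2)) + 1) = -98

Step 1. [-2*((-6*((5*x) + 2)) + 1) = -98] -2 out front; divide by -2, so div: (-6*((5*x) + 2)) + 1 = 49.
Step 2. [(-6*((5*x) + 2)) + 1 = 49] the outer +1 inverts by subtracting 1. So sub: -6*((5*x) + 2) = 48.
Step 3. [-6*((5*x) + 2) = 48] leading coefficient -6: divide by -6, so div: (5*x) + 2 = -8.
Step 4. [(5*x) + 2 = -8] subtract 2: x sits inside (… + 2). So sub: 5*x = -10.
Step 5. [5*x = -10] 5·(inner) — divide through by 5. So div: x = -2.

Answer: x ∈ {-2}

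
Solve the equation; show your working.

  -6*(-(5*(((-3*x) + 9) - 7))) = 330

Step 1. [-6*(-(5*(((-3*x) + 9) - 7))) = 330] -6 out front; divide by -6 ⇒ div: -(5*(((-3*x) + 9) - 7)) = -55.
Step 2. [-(5*(((-3*x) + 9) - 7)) = -55] LHS negated; negate both sides, so neg: 5*(((-3*x) + 9) - 7) = 55.
Step 3. [5*(((-3*x) + 9) - 7) = 55] LHS = 5·(…); ÷5 both sides. So div: ((-3*x) + 9) - 7 = 11.
Step 4. [((-3*x) + 9) - 7 = 11] -7 is outermost — add 7 both sides. So sub: (-3*x) + 9 = 18.
Step 5. [(-3*x) + 9 = 18] common factor -3 (LHS and 18) — divide through. So factor: x - 3 = -6.
Step 6. [x - 3 = -6] peel the -3: add 3 from each side, so sub: x = -3.

Answer: x ∈ {-3}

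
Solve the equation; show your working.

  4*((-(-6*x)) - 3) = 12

Step 1. [4*((-(-6*x)) - 3) = 12] 4 out front; divide by 4. So div: (-(-6*x)) - 3 = 3.
Step 2. [(-(-6*x)) - 3 = 3] the outer -3 inverts by adding 3 ⇒ sub: -(-6*x) = 6.
Step 3. [-(-6*x) = 6] flip signs both sides, so neg: -6*x = -6.
Step 4. [-6*x = -6] leading coefficient -6: divide by -6 ⇒ div: x = 1.

Answer: x ∈ {1}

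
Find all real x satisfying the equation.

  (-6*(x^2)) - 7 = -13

Step 1. [(-6*(x^2)) - 7 = -13] peel the -7: add 7 from each side. So sub: -6*(x^2) = -6.
Step 2. [-6*(x^2) = -6] -6·(inner) — divide through by -6 ⇒ div: x^2 = 1.
Step 3. [x^2 = 1] √ both sides: 1 ≥ 0 gives two branches ⇒ sqrt: x = 1 or -1.

Answer: x ∈ {-1, 1}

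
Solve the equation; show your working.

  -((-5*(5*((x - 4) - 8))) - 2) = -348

Step 1. [-((-5*(5*((x - 4) - 8))) - 2) = -348] flip signs both sides ⇒ neg: (-5*(5*((x - 4) - 8))) - 2 = 348.
Step 2. [(-5*(5*((x - 4) - 8))) - 2 = 348] 2 comes off first (add 2). So sub: -5*(5*((x - 4) - 8)) = 350.
Step 3. [-5*(5*((x - 4) - 8)) = 350] -5 out front; divide by -5, so div: 5*((x - 4) - 8) = -70.
Step 4. [5*((x - 4) - 8) = -70] leading coefficient 5: divide by 5 ⇒ div: (x - 4) - 8 = -14.
Step 5. [(x - 4) - 8 = -14] add 8: x sits inside (… - 8). So sub: x - 4 = -6.
Step 6. [x - 4 = -6] -4 is outermost — add 4 both sides. So sub: x = -2.

Answer: x ∈ {-2}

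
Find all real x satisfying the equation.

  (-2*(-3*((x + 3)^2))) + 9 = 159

Step 1. [(-2*(-3*((x + 3)^2))) + 9 = 159] the outer +9 inverts by subtracting 9. So sub: -2*(-3*((x + 3)^2)) = 150.
Step 2. [-2*(-3*((x + 3)^2)) = 150] leading coefficient -2: divide by -2, so div: -3*((x + 3)^2) = -75.
Step 3. [-3*((x + 3)^2) = -75] -3·(inner) — divide through by -3, so div: (x + 3)^2 = 25.
Step 4. [(x + 3)^2 = 25] √ both sides: 25 ≥ 0 gives two branches ⇒ sqrt: x + 3 = 5 or -5.
Step 5. [x + 3 = 5 or -5] the outer +3 inverts by subtracting 3. So sub: x = 2 or -8.

Answer: x ∈ {-8, 2}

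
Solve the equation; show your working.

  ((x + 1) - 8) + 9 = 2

Step 1. [((x + 1) - 8) + 9 = 2] peel the +9: subtract 9 from each side. So sub: (x + 1) - 8 = -7.
Step 2. [(x + 1) - 8 = -7] add 8: x sits inside (… - 8) ⇒ sub: x + 1 = 1.
Step 3. [x + 1 = 1] 1 comes off first (subtract 1). So sub: x = 0.

Answer: x ∈ {0}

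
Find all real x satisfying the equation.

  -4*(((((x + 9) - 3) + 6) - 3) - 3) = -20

Step 1. [-4*(((((x + 9) - 3) + 6) - 3) - 3) = -20] LHS = -4·(…); ÷-4 both sides. So div: ((((x + 9) - 3) + 6) - 3) - 3 = 5.
Step 2. [((((x + 9) - 3) + 6) - 3) - 3 = 5] peel the -3: add 3 from each side. So sub: (((x + 9) - 3) + 6) - 3 = 8.
Step 3. [(((x + 9) - 3) + 6) - 3 = 8] peel the -3: add 3 from each side, so sub: ((x + 9) - 3) + 6 = 11.
Step 4. [((x + 9) - 3) + 6 = 11] +6 is outermost — subtract 6 both sides. So sub: (x + 9) - 3 = 5.
Step 5. [(x + 9) - 3 = 5] the outer -3 inverts by adding 3. So sub: x + 9 = 8.
Step 6. [x + 9 = 8] the outer +9 inverts by subtracting 9. So sub: x = -1.

Answer: x ∈ {-1}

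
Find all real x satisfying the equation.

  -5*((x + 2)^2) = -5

Step 1. [-5*((x + 2)^2) = -5] -5·(inner) — divide through by -5 ⇒ div: (x + 2)^2 = 1.
Step 2. [(x + 2)^2 = 1] LHS squared, RHS 1 ≥ 0: apply √ (±), so sqrt: x + 2 = 1 or -1.
Step 3. [x + 2 = 1 or -1] subtract 2: x sits inside (… + 2) ⇒ sub: x = -1 or -3.

Answer: x ∈ {-3, -1}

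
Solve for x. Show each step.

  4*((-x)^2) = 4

Step 1. [4*((-x)^2) = 4] leading coefficient 4: divide by 4 ⇒ div: (-x)^2 = 1.
Step 2. [(-x)^2 = 1] LHS squared, RHS 1 ≥ 0: apply √ (±). So sqrt: -x = 1 or -1.
Step 3. [-x = 1 or -1] flip signs both sides ⇒ neg: x = -1 or 1.

Answer: x ∈ {-1, 1}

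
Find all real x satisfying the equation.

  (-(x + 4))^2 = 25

Step 1. [(-(x + 4))^2 = 25] 25 ≥ 0, LHS is (·)² — take ±√ ⇒ sqrt: -(x + 4) = 5 or -5.
Step 2. [-(x + 4) = 5 or -5] LHS negated; negate both sides ⇒ neg: x + 4 = -5 or 5.
Step 3. [x + 4 = -5 or 5] peel the +4: subtract 4 from each side ⇒ sub: x = -9 or 1.

Answer: x ∈ {-9, 1}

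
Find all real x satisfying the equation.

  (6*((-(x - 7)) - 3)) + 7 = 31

Step 1. [(6*((-(x - 7)) - 3)) + 7 = 31] subtract 7: x sits inside (… + 7) ⇒ sub: 6*((-(x - 7)) - 3) = 24.
Step 2. [6*((-(x - 7)) - 3) = 24] divide by the outer 6. So div: (-(x - 7)) - 3 = 4.
Step 3. [(-(x - 7)) - 3 = 4] 3 comes off first (add 3), so sub: -(x - 7) = 7.
Step 4. [-(x - 7) = 7] flip signs both sides ⇒ neg: x - 7 = -7.
Step 5. [x - 7 = -7] add 7: x sits inside (… - 7) ⇒ sub: x = 0.

Answer: x ∈ {0}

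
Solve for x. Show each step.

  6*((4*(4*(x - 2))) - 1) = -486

Step 1. [6*((4*(4*(x - 2))) - 1) = -486] LHS = 6·(…); ÷6 both sides ⇒ div: (4*(4*(x - 2))) - 1 = -81.
Step 2. [(4*(4*(x - 2))) - 1 = -81] 1 comes off first (add 1). So sub: 4*(4*(x - 2)) = -80.
Step 3. [4*(4*(x - 2)) = -80] divide by the outer 4, so div: 4*(x - 2) = -20.
Step 4. [4*(x - 2) = -20] 4 out front; divide by 4. So div: x - 2 = -5.
Step 5. [x - 2 = -5] -2 is outermost — add 2 both sides ⇒ sub: x = -3.

Answer: x ∈ {-3}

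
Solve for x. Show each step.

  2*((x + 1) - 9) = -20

Step 1. [2*((x + 1) - 9) = -20] LHS = 2·(…); ÷2 both sides, so div: (x + 1) - 9 = -10.
Step 2. [(x + 1) - 9 = -10] add 9: x sits inside (… - 9) ⇒ sub: x + 1 = -1.
Step 3. [x + 1 = -1] +1 is outermost — subtract 1 both sides. So sub: x = -2.

Answer: x ∈ {-2}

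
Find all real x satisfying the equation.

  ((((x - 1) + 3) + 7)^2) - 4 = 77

Step 1. [((((x - 1) + 3) + 7)^2) - 4 = 77] the outer -4 inverts by adding 4, so sub: (((x - 1) + 3) + 7)^2 = 81.
Step 2. [(((x - 1) + 3) + 7)^2 = 81] 81 ≥ 0, LHS is (·)² — take ±√, so sqrt: ((x - 1) + 3) + 7 = 9 or -9.
Step 3. [((x - 1) + 3) + 7 = 9 or -9] the outer +7 inverts by subtracting 7 ⇒ sub: (x - 1) + 3 = 2 or -16.
Step 4. [(x - 1) + 3 = 2 or -16] +3 is outermost — subtract 3 both sides ⇒ sub: x - 1 = -1 or -19.
Step 5. [x - 1 = -1 or -19] 1 comes off first (add 1). So sub: x = 0 or -18.

Answer: x ∈ {-18, 0}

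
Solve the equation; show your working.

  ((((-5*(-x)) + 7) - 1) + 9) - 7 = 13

Step 1. [((((-5*(-x)) + 7) - 1) + 9) - 7 = 13] -7 is outermost — add 7 both sides ⇒ sub: (((-5*(-x)) + 7) - 1) + 9 = 20.
Step 2. [(((-5*(-x)) + 7) - 1) + 9 = 20] the outer +9 inverts by subtracting 9, so sub: ((-5*(-x)) + 7) - 1 = 11.
Step 3. [((-5*(-x)) + 7) - 1 = 11] add 1: x sits inside (… - 1). So sub: (-5*(-x)) + 7 = 12.
Step 4. [(-5*(-x)) + 7 = 12] 7 comes off first (subtract 7). So sub: -5*(-x) = 5.
Step 5. [-5*(-x) = 5] -5·(inner) — divide through by -5, so div: -x = -1.
Step 6. [-x = -1] flip signs both sides ⇒ neg: x = 1.

Answer: x ∈ {1}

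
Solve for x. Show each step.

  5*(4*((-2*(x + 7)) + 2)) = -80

Step 1. [5*(4*((-2*(x + 7)) + 2)) = -80] divide by the outer 5. So div: 4*((-2*(x + 7)) + 2) = -16.
Step 2. [4*((-2*(x + 7)) + 2) = -16] 4·(inner) — divide through by 4. So div: (-2*(x + 7)) + 2 = -4.
Step 3. [(-2*(x + 7)) + 2 = -4] 2 comes off first (subtract 2), so sub: -2*(x + 7) = -6.
Step 4. [-2*(x + 7) = -6] divide by the outer -2, so div: x + 7 = 3.
Step 5. [x + 7 = 3] +7 is outermost — subtract 7 both sides ⇒ sub: x = -4.

Answer: x ∈ {-4}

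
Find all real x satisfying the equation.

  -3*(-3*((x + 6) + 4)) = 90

Step 1. [-3*(-3*((x + 6) + 4)) = 90] LHS = -3·(…); ÷-3 both sides. So div: -3*((x + 6) + 4) = -30.
Step 2. [-3*((x + 6) + 4) = -30] leading coefficient -3: divide by -3 ⇒ div: (x + 6) + 4 = 10.
Step 3. [(x + 6) + 4 = 10] the outer +4 inverts by subtracting 4. So sub: x + 6 = 6.
Step 4. [x + 6 = 6] subtract 6: x sits inside (… + 6) ⇒ sub: x = 0.

Answer: x ∈ {0}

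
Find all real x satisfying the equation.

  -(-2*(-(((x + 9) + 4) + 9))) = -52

Step 1. [-(-2*(-(((x + 9) + 4) + 9))) = -52] LHS negated; negate both sides, so neg: -2*(-(((x + 9) + 4) + 9)) = 52.
Step 2. [-2*(-(((x + 9) + 4) + 9)) = 52] divide by the outer -2. So div: -(((x + 9) + 4) + 9) = -26.
Step 3. [-(((x + 9) + 4) + 9) = -26] flip signs both sides, so neg: ((x + 9) + 4) + 9 = 26.
Step 4. [((x + 9) + 4) + 9 = 26] subtract 9: x sits inside (… + 9). So sub: (x + 9) + 4 = 17.
Step 5. [(x + 9) + 4 = 17] peel the +4: subtract 4 from each side, so sub: x + 9 = 13.
Step 6. [x + 9 = 13] peel the +9: subtract 9 from each side. So sub: x = 4.

Answer: x ∈ {4}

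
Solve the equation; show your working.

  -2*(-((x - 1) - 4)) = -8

Step 1. [-2*(-((x - 1) - 4)) = -8] leading coefficient -2: divide by -2 ⇒ div: -((x - 1) - 4) = 4.
Step 2. [-((x - 1) - 4) = 4] LHS negated; negate both sides ⇒ neg: (x - 1) - 4 = -4.
Step 3. [(x - 1) - 4 = -4] 4 comes off first (add 4), so sub: x - 1 = 0.
Step 4. [x - 1 = 0] the outer -1 inverts by adding 1, so sub: x = 1.

Answer: x ∈ {1}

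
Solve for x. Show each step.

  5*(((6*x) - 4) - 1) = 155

Step 1. [5*(((6*x) - 4) - 1) = 155] LHS = 5·(…); ÷5 both sides, so div: ((6*x) - 4) - 1 = 31.
Step 2. [((6*x) - 4) - 1 = 31] peel the -1: add 1 from each side, so sub: (6*x) - 4 = 32.
Step 3. [(6*x) - 4 = 32] the outer -4 inverts by adding 4, so sub: 6*x = 36.
Step 4. [6*x = 36] leading coefficient 6: divide by 6 ⇒ div: x = 6.

Answer: x ∈ {6}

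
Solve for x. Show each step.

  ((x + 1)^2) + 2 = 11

Step 1. [((x + 1)^2) + 2 = 11] peel the +2: subtract 2 from each side. So sub: (x + 1)^2 = 9.
Step 2. [(x + 1)^2 = 9] √ both sides: 9 ≥ 0 gives two branches ⇒ sqrt: x + 1 = 3 or -3.
Step 3. [x + 1 = 3 or -3] 1 comes off first (subtract 1). So sub: x = 2 or -4.

Answer: x ∈ {-4, 2}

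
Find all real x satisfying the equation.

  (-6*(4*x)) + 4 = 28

Step 1. [(-6*(4*x)) + 4 = 28] the outer +4 inverts by subtracting 4. So sub: -6*(4*x) = 24.
Step 2. [-6*(4*x) = 24] -6 out front; divide by -6, so div: 4*x = -4.
Step 3. [4*x = -4] LHS = 4·(…); ÷4 both sides. So div: x = -1.

Answer: x ∈ {-1}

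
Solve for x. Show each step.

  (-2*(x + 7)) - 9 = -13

Step 1. [(-2*(x + 7)) - 9 = -13] -9 is outermost — add 9 both sides ⇒ sub: -2*(x + 7) = -4.
Step 2. [-2*(x + 7) = -4] -2·(inner) — divide through by -2. So div: x + 7 = 2.
Step 3. [x + 7 = 2] 7 comes off first (subtract 7), so sub: x = -5.

Answer: x ∈ {-5}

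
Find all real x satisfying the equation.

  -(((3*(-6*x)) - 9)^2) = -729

Step 1. [-(((3*(-6*x)) - 9)^2) = -729] LHS negated; negate both sides ⇒ neg: ((3*(-6*x)) - 9)^2 = 729.
Step 2. [((3*(-6*x)) - 9)^2 = 729] √ both sides: 729 ≥ 0 gives two branches ⇒ sqrt: (3*(-6*x)) - 9 = 27 or -27.
Step 3. [(3*(-6*x)) - 9 = 27 or -27] peel the -9: add 9 from each side. So sub: 3*(-6*x) = 36 or -18.
Step 4. [3*(-6*x) = 36 or -18] LHS = 3·(…); ÷3 both sides. So div: -6*x = 12 or -6.
Step 5. [-6*x = 12 or -6] divide by the outer -6. So div: x = -2 or 1.

Answer: x ∈ {-2, 1}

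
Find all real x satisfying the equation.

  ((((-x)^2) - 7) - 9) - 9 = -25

Step 1. [((((-x)^2) - 7) - 9) - 9 = -25] add 9: x sits inside (… - 9) ⇒ sub: (((-x)^2) - 7) - 9 = -16.
Step 2. [(((-x)^2) - 7) - 9 = -16] -9 is outermost — add 9 both sides ⇒ sub: ((-x)^2) - 7 = -7.
Step 3. [((-x)^2) - 7 = -7] the outer -7 inverts by adding 7. So sub: (-x)^2 = 0.
Step 4. [(-x)^2 = 0] LHS squared, RHS 0 ≥ 0: apply √ (±). So sqrt: -x = 0.
Step 5. [-x = 0] leading − — multiply by −1 ⇒ neg: x = 0.

Answer: x ∈ {0}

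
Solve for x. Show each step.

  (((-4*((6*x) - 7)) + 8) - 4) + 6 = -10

Step 1. [(((-4*((6*x) - 7)) + 8) - 4) + 6 = -10] subtract 6: x sits inside (… + 6) ⇒ sub: ((-4*((6*x) - 7)) + 8) - 4 = -16.
Step 2. [((-4*((6*x) - 7)) + 8) - 4 = -16] the outer -4 inverts by adding 4 ⇒ sub: (-4*((6*x) - 7)) + 8 = -12.
Step 3. [(-4*((6*x) - 7)) + 8 = -12] subtract 8: x sits inside (… + 8) ⇒ sub: -4*((6*x) - 7) = -20.
Step 4. [-4*((6*x) - 7) = -20] leading coefficient -4: divide by -4, so div: (6*x) - 7 = 5.
Step 5. [(6*x) - 7 = 5] -7 is outermost — add 7 both sides, so sub: 6*x = 12.
Step 6. [6*x = 12] leading coefficient 6: divide by 6. So div: x = 2.

Answer: x ∈ {2}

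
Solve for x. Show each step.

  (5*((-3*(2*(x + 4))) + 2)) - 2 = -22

Step 1. [(5*((-3*(2*(x + 4))) + 2)) - 2 = -22] add 2: x sits inside (… - 2) ⇒ sub: 5*((-3*(2*(x + 4))) + 2) = -20.
Step 2. [5*((-3*(2*(x + 4))) + 2) = -20] 5 out front; divide by 5, so div: (-3*(2*(x + 4))) + 2 = -4.
Step 3. [(-3*(2*(x + 4))) + 2 = -4] peel the +2: subtract 2 from each side, so sub: -3*(2*(x + 4)) = -6.
Step 4. [-3*(2*(x + 4)) = -6] -3 out front; divide by -3, so div: 2*(x + 4) = 2.
Step 5. [2*(x + 4) = 2] divide by the outer 2. So div: x + 4 = 1.
Step 6. [x + 4 = 1] subtract 4: x sits inside (… + 4), so sub: x = -3.

Answer: x ∈ {-3}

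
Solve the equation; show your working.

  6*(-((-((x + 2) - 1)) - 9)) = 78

Step 1. [6*(-((-((x + 2) - 1)) - 9)) = 78] 6·(inner) — divide through by 6 ⇒ div: -((-((x + 2) - 1)) - 9) = 13.
Step 2. [-((-((x + 2) - 1)) - 9) = 13] flip signs both sides ⇒ neg: (-((x + 2) - 1)) - 9 = -13.
Step 3. [(-((x + 2) - 1)) - 9 = -13] -9 is outermost — add 9 both sides ⇒ sub: -((x + 2) - 1) = -4.
Step 4. [-((x + 2) - 1) = -4] leading − — multiply by −1, so neg: (x + 2) - 1 = 4.
Step 5. [(x + 2) - 1 = 4] the outer -1 inverts by adding 1, so sub: x + 2 = 5.
Step 6. [x + 2 = 5] the outer +2 inverts by subtracting 2, so sub: x = 3.

Answer: x ∈ {3}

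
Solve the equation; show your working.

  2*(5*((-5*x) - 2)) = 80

Step 1. [2*(5*((-5*x) - 2)) = 80] divide by the outer 2, so div: 5*((-5*x) - 2) = 40.
Step 2. [5*((-5*x) - 2) = 40] 5 out front; divide by 5, so div: (-5*x) - 2 = 8.
Step 3. [(-5*x) - 2 = 8] add 2: x sits inside (… - 2), so sub: -5*x = 10.
Step 4. [-5*x = 10] -5 out front; divide by -5, so div: x = -2.

Answer: x ∈ {-2}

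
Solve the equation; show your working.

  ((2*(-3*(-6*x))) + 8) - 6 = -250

Step 1. [((2*(-3*(-6*x))) + 8) - 6 = -250] -6 is outermost — add 6 both sides ⇒ sub: (2*(-3*(-6*x))) + 8 = -244.
Step 2. [(2*(-3*(-6*x))) + 8 = -244] +8 is outermost — subtract 8 both sides, so sub: 2*(-3*(-6*x)) = -252.
Step 3. [2*(-3*(-6*x)) = -252] LHS = 2·(…); ÷2 both sides ⇒ div: -3*(-6*x) = -126.
Step 4. [-3*(-6*x) = -126] LHS = -3·(…); ÷-3 both sides, so div: -6*x = 42.
Step 5. [-6*x = 42] -6 out front; divide by -6. So div: x = -7.

Answer: x ∈ {-7}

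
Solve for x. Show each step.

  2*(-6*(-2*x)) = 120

Step 1. [2*(-6*(-2*x)) = 120] LHS = 2·(…); ÷2 both sides, so div: -6*(-2*x) = 60.
Step 2. [-6*(-2*x) = 60] LHS = -6·(…); ÷-6 both sides. So div: -2*x = -10.
Step 3. [-2*x = -10] -2 out front; divide by -2. So div: x = 5.

Answer: x ∈ {5}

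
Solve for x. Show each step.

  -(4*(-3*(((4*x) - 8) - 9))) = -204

Step 1. [-(4*(-3*(((4*x) - 8) - 9))) = -204] leading − — multiply by −1. So neg: 4*(-3*(((4*x) - 8) - 9)) = 204.
Step 2. [4*(-3*(((4*x) - 8) - 9)) = 204] 4·(inner) — divide through by 4 ⇒ div: -3*(((4*x) - 8) - 9) = 51.
Step 3. [-3*(((4*x) - 8) - 9) = 51] divide by the outer -3 ⇒ div: ((4*x) - 8) - 9 = -17.
Step 4. [((4*x) - 8) - 9 = -17] -9 is outermost — add 9 both sides, so sub: (4*x) - 8 = -8.
Step 5. [(4*x) - 8 = -8] common factor 4 (LHS and -8) — divide through. So factor: x - 2 = -2.
Step 6. [x - 2 = -2] peel the -2: add 2 from each side ⇒ sub: x = 0.

Answer: x ∈ {0}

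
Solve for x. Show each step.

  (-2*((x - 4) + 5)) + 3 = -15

Step 1. [(-2*((x - 4) + 5)) + 3 = -15] 3 comes off first (subtract 3) ⇒ sub: -2*((x - 4) + 5) = -18.
Step 2. [-2*((x - 4) + 5) = -18] divide by the outer -2. So div: (x - 4) + 5 = 9.
Step 3. [(x - 4) + 5 = 9] 5 comes off first (subtract 5) ⇒ sub: x - 4 = 4.
Step 4. [x - 4 = 4] 4 comes off first (add 4) ⇒ sub: x = 8.

Answer: x ∈ {8}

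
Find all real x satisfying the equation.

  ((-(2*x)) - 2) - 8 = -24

Step 1. [((-(2*x)) - 2) - 8 = -24] add 8: x sits inside (… - 8), so sub: (-(2*x)) - 2 = -16.
Step 2. [(-(2*x)) - 2 = -16] add 2: x sits inside (… - 2) ⇒ sub: -(2*x) = -14.
Step 3. [-(2*x) = -14] leading − — multiply by −1 ⇒ neg: 2*x = 14.
Step 4. [2*x = 14] LHS = 2·(…); ÷2 both sides ⇒ div: x = 7.

Answer: x ∈ {7}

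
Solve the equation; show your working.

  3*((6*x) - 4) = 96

Step 1. [3*((6*x) - 4) = 96] 3 out front; divide by 3. So div: (6*x) - 4 = 32.
Step 2. [(6*x) - 4 = 32] the outer -4 inverts by adding 4, so sub: 6*x = 36.
Step 3. [6*x = 36] leading coefficient 6: divide by 6. So div: x = 6.

Answer: x ∈ {6}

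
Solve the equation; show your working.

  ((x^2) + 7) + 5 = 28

Step 1. [((x^2) + 7) + 5 = 28] peel the +5: subtract 5 from each side, so sub: (x^2) + 7 = 23.
Step 2. [(x^2) + 7 = 23] 7 comes off first (subtract 7) ⇒ sub: x^2 = 16.
Step 3. [x^2 = 16] √ both sides: 16 ≥ 0 gives two branches, so sqrt: x = 4 or -4.

Answer: x ∈ {-4, 4}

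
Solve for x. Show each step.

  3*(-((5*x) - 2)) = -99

Step 1. [3*(-((5*x) - 2)) = -99] LHS = 3·(…); ÷3 both sides ⇒ div: -((5*x) - 2) = -33.
Step 2. [-((5*x) - 2) = -33] flip signs both sides ⇒ neg: (5*x) - 2 = 33.
Step 3. [(5*x) - 2 = 33] add 2: x sits inside (… - 2) ⇒ sub: 5*x = 35.
Step 4. [5*x = 35] divide by the outer 5, so div: x = 7.

Answer: x ∈ {7}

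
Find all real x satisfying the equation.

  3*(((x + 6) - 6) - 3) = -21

Step 1. [3*(((x + 6) - 6) - 3) = -21] LHS = 3·(…); ÷3 both sides ⇒ div: ((x + 6) - 6) - 3 = -7.
Step 2. [((x + 6) - 6) - 3 = -7] peel the -3: add 3 from each side, so sub: (x + 6) - 6 = -4.
Step 3. [(x + 6) - 6 = -4] 6 comes off first (add 6). So sub: x + 6 = 2.
Step 4. [x + 6 = 2] +6 is outermost — subtract 6 both sides. So sub: x = -4.

Answer: x ∈ {-4}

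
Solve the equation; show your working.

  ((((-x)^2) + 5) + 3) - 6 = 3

Step 1. [((((-x)^2) + 5) + 3) - 6 = 3] add 6: x sits inside (… - 6), so sub: (((-x)^2) + 5) + 3 = 9.
Step 2. [(((-x)^2) + 5) + 3 = 9] 3 comes off first (subtract 3). So sub: ((-x)^2) + 5 = 6.
Step 3. [((-x)^2) + 5 = 6] the outer +5 inverts by subtracting 5, so sub: (-x)^2 = 1.
Step 4. [(-x)^2 = 1] LHS squared, RHS 1 ≥ 0: apply √ (±) ⇒ sqrt: -x = 1 or -1.
Step 5. [-x = 1 or -1] flip signs both sides. So neg: x = -1 or 1.

Answer: x ∈ {-1, 1}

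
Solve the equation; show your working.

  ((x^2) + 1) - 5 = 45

Step 1. [((x^2) + 1) - 5 = 45] 5 comes off first (add 5) ⇒ sub: (x^2) + 1 = 50.
Step 2. [(x^2) + 1 = 50] peel the +1: subtract 1 from each side, so sub: x^2 = 49.
Step 3. [x^2 = 49] LHS squared, RHS 49 ≥ 0: apply √ (±). So sqrt: x = 7 or -7.

Answer: x ∈ {-7, 7}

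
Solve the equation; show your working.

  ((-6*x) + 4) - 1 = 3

Step 1. [((-6*x) + 4) - 1 = 3] the outer -1 inverts by adding 1, so sub: (-6*x) + 4 = 4.
Step 2. [(-6*x) + 4 = 4] 4 comes off first (subtract 4), so sub: -6*x = 0.
Step 3. [-6*x = 0] divide by the outer -6, so div: x = 0.

Answer: x ∈ {0}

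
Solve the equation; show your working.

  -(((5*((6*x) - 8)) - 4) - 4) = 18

Step 1. [-(((5*((6*x) - 8)) - 4) - 4) = 18] flip signs both sides, so neg: ((5*((6*x) - 8)) - 4) - 4 = -18.
Step 2. [((5*((6*x) - 8)) - 4) - 4 = -18] 4 comes off first (add 4). So sub: (5*((6*x) - 8)) - 4 = -14.
Step 3. [(5*((6*x) - 8)) - 4 = -14] add 4: x sits inside (… - 4). So sub: 5*((6*x) - 8) = -10.
Step 4. [5*((6*x) - 8) = -10] divide by the outer 5. So div: (6*x) - 8 = -2.
Step 5. [(6*x) - 8 = -2] add 8: x sits inside (… - 8), so sub: 6*x = 6.
Step 6. [6*x = 6] leading coefficient 6: divide by 6. So div: x = 1.

Answer: x ∈ {1}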